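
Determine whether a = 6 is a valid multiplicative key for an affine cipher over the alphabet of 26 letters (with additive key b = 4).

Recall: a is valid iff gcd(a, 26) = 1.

Step 1: Compute gcd(6, 26).
Step 2: gcd(6, 26) = 2.
Since gcd = 2 != 1, 6 shares a common factor with 26, so it cannot be used.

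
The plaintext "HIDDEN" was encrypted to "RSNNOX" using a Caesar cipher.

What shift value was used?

Step 1: Compare first letters: H (position 7) -> R (position 17).
Step 2: Shift = (17 - 7) mod 26 = 10.
The shift value is 10.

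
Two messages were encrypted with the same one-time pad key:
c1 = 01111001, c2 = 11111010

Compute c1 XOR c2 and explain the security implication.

Step 1: c1 XOR c2 = (m1 XOR k) XOR (m2 XOR k).
Step 2: By XOR associativity/commutativity: = m1 XOR m2 XOR k XOR k = m1 XOR m2.
Step 3: 01111001 XOR 11111010 = 10000011 = 131.
Step 4: The key cancels out! An attacker learns m1 XOR m2 = 131, revealing the relationship between plaintexts.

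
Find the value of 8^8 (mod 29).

Step 1: Compute 8^8 mod 29 step by step, reducing modulo 29 at each step.
  8^1 mod 29 = 8
  8^2 mod 29 = (8 * 8) mod 29 = 6
  8^3 mod 29 = (6 * 8) mod 29 = 19
  8^4 mod 29 = (19 * 8) mod 29 = 7
  8^5 mod 29 = (7 * 8) mod 29 = 27
  8^6 mod 29 = (27 * 8) mod 29 = 13
  8^7 mod 29 = (13 * 8) mod 29 = 17
  8^8 mod 29 = (17 * 8) mod 29 = 20
Step 2: Result = 20.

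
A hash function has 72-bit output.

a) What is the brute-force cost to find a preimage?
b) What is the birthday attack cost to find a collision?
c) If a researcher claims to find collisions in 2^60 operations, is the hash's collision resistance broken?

Step 1: Preimage resistance requires brute-force of 2^72 operations.
Step 2: Collision resistance (birthday bound) = 2^(72/2) = 2^36.
Step 3: The claimed attack costs 2^60 operations.
Step 4: Since 2^60 >= 2^36, the claimed attack is no faster than the generic birthday attack, so this does not break collision resistance.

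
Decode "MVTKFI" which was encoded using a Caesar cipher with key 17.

Step 1: Reverse the shift by subtracting 17 from each letter position.
  M (position 12) -> position (12-17) mod 26 = 21 -> V
  V (position 21) -> position (21-17) mod 26 = 4 -> E
  T (position 19) -> position (19-17) mod 26 = 2 -> C
  K (position 10) -> position (10-17) mod 26 = 19 -> T
  F (position 5) -> position (5-17) mod 26 = 14 -> O
  I (position 8) -> position (8-17) mod 26 = 17 -> R
Decrypted message: VECTOR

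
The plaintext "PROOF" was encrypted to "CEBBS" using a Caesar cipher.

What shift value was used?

Step 1: Compare first letters: P (position 15) -> C (position 2).
Step 2: Shift = (2 - 15) mod 26 = 13.
The shift value is 13.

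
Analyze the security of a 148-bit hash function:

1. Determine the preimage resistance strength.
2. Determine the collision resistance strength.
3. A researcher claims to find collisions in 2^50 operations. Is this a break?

Step 1: Preimage resistance requires brute-force of 2^148 operations.
Step 2: Collision resistance (birthday bound) = 2^(148/2) = 2^74.
Step 3: The claimed attack costs 2^50 operations.
Step 4: Since 2^50 < 2^74, the claimed attack beats the generic birthday bound, so collision resistance is broken.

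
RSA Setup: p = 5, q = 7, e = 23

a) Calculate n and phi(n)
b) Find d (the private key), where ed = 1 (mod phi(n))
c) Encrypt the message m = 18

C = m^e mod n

Step 1: n = 5 * 7 = 35.
Step 2: phi(n) = (5-1)(7-1) = 4 * 6 = 24.
Step 3: Find d = 23^(-1) mod 24 = 23.
  Verify: 23 * 23 = 529 = 1 (mod 24).
Step 4: C = 18^23 mod 35 = 2.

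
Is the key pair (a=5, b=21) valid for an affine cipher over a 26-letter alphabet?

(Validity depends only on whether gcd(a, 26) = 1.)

Step 1: Compute gcd(5, 26).
Step 2: gcd(5, 26) = 1.
Since gcd = 1, 5 is coprime with 26, so it is a valid key.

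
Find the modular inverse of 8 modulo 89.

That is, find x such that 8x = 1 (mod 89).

Step 1: We need x such that 8 * x = 1 (mod 89).
Step 2: Using the extended Euclidean algorithm or trial:
  8 * 78 = 624 = 7 * 89 + 1.
Step 3: Since 624 mod 89 = 1, the inverse is x = 78.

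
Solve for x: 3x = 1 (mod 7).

Step 1: We need x such that 3 * x = 1 (mod 7).
Step 2: Using the extended Euclidean algorithm or trial:
  3 * 5 = 15 = 2 * 7 + 1.
Step 3: Since 15 mod 7 = 1, the inverse is x = 5.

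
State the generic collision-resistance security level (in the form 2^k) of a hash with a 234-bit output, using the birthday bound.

Step 1: The birthday paradox gives collision probability ~50% after sqrt(2^n) = 2^(n/2) hashes.
Step 2: For 234-bit output: 2^(234/2) = 2^117.
Step 3: Approximately 2^117 hash computations needed.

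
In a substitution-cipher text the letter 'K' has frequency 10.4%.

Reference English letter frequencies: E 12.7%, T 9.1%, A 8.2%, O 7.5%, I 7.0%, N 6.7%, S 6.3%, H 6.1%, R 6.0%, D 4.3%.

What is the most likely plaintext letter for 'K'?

Step 1: The observed frequency is 10.4%.
Step 2: Compare with English frequencies:
  E: 12.7% (difference: 2.3%)
  T: 9.1% (difference: 1.3%) <-- closest
  A: 8.2% (difference: 2.2%)
  O: 7.5% (difference: 2.9%)
  I: 7.0% (difference: 3.4%)
  N: 6.7% (difference: 3.7%)
  S: 6.3% (difference: 4.1%)
  H: 6.1% (difference: 4.3%)
  R: 6.0% (difference: 4.4%)
  D: 4.3% (difference: 6.1%)
Step 3: 'K' most likely represents 'T' (frequency 9.1%).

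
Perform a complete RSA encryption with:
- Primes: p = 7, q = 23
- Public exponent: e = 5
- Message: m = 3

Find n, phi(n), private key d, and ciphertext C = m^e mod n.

Step 1: n = 7 * 23 = 161.
Step 2: phi(n) = (7-1)(23-1) = 6 * 22 = 132.
Step 3: Find d = 5^(-1) mod 132 = 53.
  Verify: 5 * 53 = 265 = 1 (mod 132).
Step 4: C = 3^5 mod 161 = 82.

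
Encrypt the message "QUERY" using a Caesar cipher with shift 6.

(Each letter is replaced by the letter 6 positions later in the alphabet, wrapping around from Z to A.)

Step 1: For each letter, shift forward by 6 positions (mod 26).
  Q (position 16) -> position (16+6) mod 26 = 22 -> W
  U (position 20) -> position (20+6) mod 26 = 0 -> A
  E (position 4) -> position (4+6) mod 26 = 10 -> K
  R (position 17) -> position (17+6) mod 26 = 23 -> X
  Y (position 24) -> position (24+6) mod 26 = 4 -> E
Result: WAKXE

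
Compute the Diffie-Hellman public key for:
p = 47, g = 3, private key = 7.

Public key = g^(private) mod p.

Step 1: A = g^a mod p = 3^7 mod 47.
  3^1 mod 47 = 3
  3^2 mod 47 = (3 * 3) mod 47 = 9
  3^3 mod 47 = (9 * 3) mod 47 = 27
  3^4 mod 47 = (27 * 3) mod 47 = 34
  3^5 mod 47 = (34 * 3) mod 47 = 8
  3^6 mod 47 = (8 * 3) mod 47 = 24
  3^7 mod 47 = (24 * 3) mod 47 = 25
Result: A = 25.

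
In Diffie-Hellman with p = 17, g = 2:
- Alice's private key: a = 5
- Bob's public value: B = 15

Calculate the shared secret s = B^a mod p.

Step 1: s = B^a mod p = 15^5 mod 17.
  15^1 mod 17 = 15
  15^2 mod 17 = (15 * 15) mod 17 = 4
  15^3 mod 17 = (4 * 15) mod 17 = 9
  15^4 mod 17 = (9 * 15) mod 17 = 16
  15^5 mod 17 = (16 * 15) mod 17 = 2
Result: shared secret = 2.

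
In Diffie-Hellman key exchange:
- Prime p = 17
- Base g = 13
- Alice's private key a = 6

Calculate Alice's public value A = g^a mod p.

Step 1: A = g^a mod p = 13^6 mod 17.
  13^1 mod 17 = 13
  13^2 mod 17 = (13 * 13) mod 17 = 16
  13^3 mod 17 = (16 * 13) mod 17 = 4
  13^4 mod 17 = (4 * 13) mod 17 = 1
  13^5 mod 17 = (1 * 13) mod 17 = 13
  13^6 mod 17 = (13 * 13) mod 17 = 16
Result: A = 16.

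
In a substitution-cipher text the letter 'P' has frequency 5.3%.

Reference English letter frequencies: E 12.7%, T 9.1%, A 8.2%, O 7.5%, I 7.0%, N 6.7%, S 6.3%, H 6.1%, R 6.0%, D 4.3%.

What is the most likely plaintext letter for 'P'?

Step 1: The observed frequency is 5.3%.
Step 2: Compare with English frequencies:
  E: 12.7% (difference: 7.4%)
  T: 9.1% (difference: 3.8%)
  A: 8.2% (difference: 2.9%)
  O: 7.5% (difference: 2.2%)
  I: 7.0% (difference: 1.7%)
  N: 6.7% (difference: 1.4%)
  S: 6.3% (difference: 1.0%)
  H: 6.1% (difference: 0.8%)
  R: 6.0% (difference: 0.7%) <-- closest
  D: 4.3% (difference: 1.0%)
Step 3: 'P' most likely represents 'R' (frequency 6.0%).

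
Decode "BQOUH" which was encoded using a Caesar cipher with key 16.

Step 1: Reverse the shift by subtracting 16 from each letter position.
  B (position 1) -> position (1-16) mod 26 = 11 -> L
  Q (position 16) -> position (16-16) mod 26 = 0 -> A
  O (position 14) -> position (14-16) mod 26 = 24 -> Y
  U (position 20) -> position (20-16) mod 26 = 4 -> E
  H (position 7) -> position (7-16) mod 26 = 17 -> R
Decrypted message: LAYER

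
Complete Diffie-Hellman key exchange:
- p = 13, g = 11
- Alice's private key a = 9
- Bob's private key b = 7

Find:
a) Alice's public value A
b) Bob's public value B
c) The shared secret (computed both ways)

Step 1: A = g^a mod p = 11^9 mod 13 = 8.
Step 2: B = g^b mod p = 11^7 mod 13 = 2.
Step 3: Alice computes s = B^a mod p = 2^9 mod 13 = 5.
Step 4: Bob computes s = A^b mod p = 8^7 mod 13 = 5.
Both sides agree: shared secret = 5.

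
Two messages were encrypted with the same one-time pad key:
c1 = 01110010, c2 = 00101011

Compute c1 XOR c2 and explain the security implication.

Step 1: c1 XOR c2 = (m1 XOR k) XOR (m2 XOR k).
Step 2: By XOR associativity/commutativity: = m1 XOR m2 XOR k XOR k = m1 XOR m2.
Step 3: 01110010 XOR 00101011 = 01011001 = 89.
Step 4: The key cancels out! An attacker learns m1 XOR m2 = 89, revealing the relationship between plaintexts.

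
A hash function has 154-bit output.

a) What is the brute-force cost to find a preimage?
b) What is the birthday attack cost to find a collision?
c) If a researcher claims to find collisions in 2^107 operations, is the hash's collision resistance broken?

Step 1: Preimage resistance requires brute-force of 2^154 operations.
Step 2: Collision resistance (birthday bound) = 2^(154/2) = 2^77.
Step 3: The claimed attack costs 2^107 operations.
Step 4: Since 2^107 >= 2^77, the claimed attack is no faster than the generic birthday attack, so this does not break collision resistance.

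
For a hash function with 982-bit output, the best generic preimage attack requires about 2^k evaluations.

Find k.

Step 1: The hash has a 982-bit output.
Step 2: Preimage resistance means: given a digest h(x), it should be infeasible to find any input that hashes to it.
With a 982-bit output there are 2^982 possible digests, so a generic brute-force preimage search costs about 2^982 evaluations.
Step 3: Security level = 982 bits.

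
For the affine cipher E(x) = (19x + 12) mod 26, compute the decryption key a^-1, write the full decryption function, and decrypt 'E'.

Step 1: Find a^-1, the modular inverse of 19 mod 26.
Step 2: We need 19 * a^-1 = 1 (mod 26).
Step 3: 19 * 11 = 209 = 8 * 26 + 1, so a^-1 = 11.
Step 4: D(y) = 11(y - 12) mod 26.
Step 5: Apply to 'E' (y = 4): D(4) = 11 * (4 - 12) mod 26 = 11 * -8 mod 26 = 16 -> 'Q'.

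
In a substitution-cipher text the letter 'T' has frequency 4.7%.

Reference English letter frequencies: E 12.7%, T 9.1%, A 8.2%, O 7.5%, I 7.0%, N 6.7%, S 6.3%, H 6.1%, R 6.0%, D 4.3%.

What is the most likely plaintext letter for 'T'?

Step 1: The observed frequency is 4.7%.
Step 2: Compare with English frequencies:
  E: 12.7% (difference: 8.0%)
  T: 9.1% (difference: 4.4%)
  A: 8.2% (difference: 3.5%)
  O: 7.5% (difference: 2.8%)
  I: 7.0% (difference: 2.3%)
  N: 6.7% (difference: 2.0%)
  S: 6.3% (difference: 1.6%)
  H: 6.1% (difference: 1.4%)
  R: 6.0% (difference: 1.3%)
  D: 4.3% (difference: 0.4%) <-- closest
Step 3: 'T' most likely represents 'D' (frequency 4.3%).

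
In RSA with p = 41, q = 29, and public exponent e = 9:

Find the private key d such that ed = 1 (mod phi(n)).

Step 1: n = 41 * 29 = 1189.
Step 2: phi(n) = 40 * 28 = 1120.
Step 3: Find d such that 9 * d = 1 (mod 1120).
Step 4: d = 9^(-1) mod 1120 = 249.
Verification: 9 * 249 = 2241 = 2 * 1120 + 1.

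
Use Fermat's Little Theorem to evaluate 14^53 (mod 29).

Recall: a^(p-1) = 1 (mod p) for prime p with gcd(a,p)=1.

Step 1: Since 29 is prime, by Fermat's Little Theorem: 14^28 = 1 (mod 29).
Step 2: Reduce exponent: 53 mod 28 = 25.
Step 3: So 14^53 = 14^25 (mod 29).
Step 4: 14^25 mod 29 = 21.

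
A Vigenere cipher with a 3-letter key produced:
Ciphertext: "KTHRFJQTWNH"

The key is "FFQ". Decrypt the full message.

Step 1: Key 'FFQ' has length 3. Extended key: FFQFFQFFQFF
Step 2: Decrypt each position:
  K(10) - F(5) = 5 = F
  T(19) - F(5) = 14 = O
  H(7) - Q(16) = 17 = R
  R(17) - F(5) = 12 = M
  F(5) - F(5) = 0 = A
  J(9) - Q(16) = 19 = T
  Q(16) - F(5) = 11 = L
  T(19) - F(5) = 14 = O
  W(22) - Q(16) = 6 = G
  N(13) - F(5) = 8 = I
  H(7) - F(5) = 2 = C
Plaintext: FORMATLOGIC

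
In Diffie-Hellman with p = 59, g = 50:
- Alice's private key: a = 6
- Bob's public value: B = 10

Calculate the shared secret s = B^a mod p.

Step 1: s = B^a mod p = 10^6 mod 59.
  10^1 mod 59 = 10
  10^2 mod 59 = (10 * 10) mod 59 = 41
  10^3 mod 59 = (41 * 10) mod 59 = 56
  10^4 mod 59 = (56 * 10) mod 59 = 29
  10^5 mod 59 = (29 * 10) mod 59 = 54
  10^6 mod 59 = (54 * 10) mod 59 = 9
Result: shared secret = 9.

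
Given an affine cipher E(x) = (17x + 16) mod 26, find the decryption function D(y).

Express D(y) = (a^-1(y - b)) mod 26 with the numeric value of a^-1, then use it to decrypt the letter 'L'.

Step 1: Find a^-1, the modular inverse of 17 mod 26.
Step 2: We need 17 * a^-1 = 1 (mod 26).
Step 3: 17 * 23 = 391 = 15 * 26 + 1, so a^-1 = 23.
Step 4: D(y) = 23(y - 16) mod 26.
Step 5: Apply to 'L' (y = 11): D(11) = 23 * (11 - 16) mod 26 = 23 * -5 mod 26 = 15 -> 'P'.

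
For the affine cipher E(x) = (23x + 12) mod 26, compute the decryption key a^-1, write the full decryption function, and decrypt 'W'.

Step 1: Find a^-1, the modular inverse of 23 mod 26.
Step 2: We need 23 * a^-1 = 1 (mod 26).
Step 3: 23 * 17 = 391 = 15 * 26 + 1, so a^-1 = 17.
Step 4: D(y) = 17(y - 12) mod 26.
Step 5: Apply to 'W' (y = 22): D(22) = 17 * (22 - 12) mod 26 = 17 * 10 mod 26 = 14 -> 'O'.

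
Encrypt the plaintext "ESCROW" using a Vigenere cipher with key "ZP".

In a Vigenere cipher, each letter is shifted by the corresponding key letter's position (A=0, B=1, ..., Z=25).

Step 1: Repeat key to match plaintext length:
  Plaintext: ESCROW
  Key:       ZPZPZP
Step 2: Encrypt each letter:
  E(4) + Z(25) = (4+25) mod 26 = 3 = D
  S(18) + P(15) = (18+15) mod 26 = 7 = H
  C(2) + Z(25) = (2+25) mod 26 = 1 = B
  R(17) + P(15) = (17+15) mod 26 = 6 = G
  O(14) + Z(25) = (14+25) mod 26 = 13 = N
  W(22) + P(15) = (22+15) mod 26 = 11 = L
Ciphertext: DHBGNL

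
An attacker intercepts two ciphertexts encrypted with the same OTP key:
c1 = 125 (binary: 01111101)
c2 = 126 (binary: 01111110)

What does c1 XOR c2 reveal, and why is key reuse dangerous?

Step 1: c1 XOR c2 = (m1 XOR k) XOR (m2 XOR k).
Step 2: By XOR associativity/commutativity: = m1 XOR m2 XOR k XOR k = m1 XOR m2.
Step 3: 01111101 XOR 01111110 = 00000011 = 3.
Step 4: The key cancels out! An attacker learns m1 XOR m2 = 3, revealing the relationship between plaintexts.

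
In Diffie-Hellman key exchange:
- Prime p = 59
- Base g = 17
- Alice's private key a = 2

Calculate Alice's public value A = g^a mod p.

Step 1: A = g^a mod p = 17^2 mod 59.
  17^1 mod 59 = 17
  17^2 mod 59 = (17 * 17) mod 59 = 53
Result: A = 53.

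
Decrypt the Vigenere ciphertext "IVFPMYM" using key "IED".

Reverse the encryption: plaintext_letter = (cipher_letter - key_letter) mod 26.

Step 1: Extend key: IEDIEDI
Step 2: Decrypt each letter (c - k) mod 26:
  I(8) - I(8) = (8-8) mod 26 = 0 = A
  V(21) - E(4) = (21-4) mod 26 = 17 = R
  F(5) - D(3) = (5-3) mod 26 = 2 = C
  P(15) - I(8) = (15-8) mod 26 = 7 = H
  M(12) - E(4) = (12-4) mod 26 = 8 = I
  Y(24) - D(3) = (24-3) mod 26 = 21 = V
  M(12) - I(8) = (12-8) mod 26 = 4 = E
Plaintext: ARCHIVE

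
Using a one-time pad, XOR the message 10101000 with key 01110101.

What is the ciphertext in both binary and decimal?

Step 1: Write out the XOR operation bit by bit:
  Message: 10101000
  Key:     01110101
  XOR:     11011101
Step 2: Convert to decimal: 11011101 = 221.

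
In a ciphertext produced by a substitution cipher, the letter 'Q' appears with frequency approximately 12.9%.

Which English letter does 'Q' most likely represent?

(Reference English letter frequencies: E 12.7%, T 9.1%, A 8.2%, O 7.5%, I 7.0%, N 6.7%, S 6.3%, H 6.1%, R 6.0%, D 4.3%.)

Step 1: The observed frequency is 12.9%.
Step 2: Compare with English frequencies:
  E: 12.7% (difference: 0.2%) <-- closest
  T: 9.1% (difference: 3.8%)
  A: 8.2% (difference: 4.7%)
  O: 7.5% (difference: 5.4%)
  I: 7.0% (difference: 5.9%)
  N: 6.7% (difference: 6.2%)
  S: 6.3% (difference: 6.6%)
  H: 6.1% (difference: 6.8%)
  R: 6.0% (difference: 6.9%)
  D: 4.3% (difference: 8.6%)
Step 3: 'Q' most likely represents 'E' (frequency 12.7%).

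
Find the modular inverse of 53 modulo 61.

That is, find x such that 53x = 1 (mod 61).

Step 1: We need x such that 53 * x = 1 (mod 61).
Step 2: Using the extended Euclidean algorithm or trial:
  53 * 38 = 2014 = 33 * 61 + 1.
Step 3: Since 2014 mod 61 = 1, the inverse is x = 38.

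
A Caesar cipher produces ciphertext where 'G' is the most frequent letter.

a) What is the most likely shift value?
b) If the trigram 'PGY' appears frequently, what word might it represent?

Step 1: In English, 'E' is the most frequent letter (12.7%).
Step 2: The most frequent ciphertext letter is 'G' (position 6).
Step 3: Shift = (6 - 4) mod 26 = 2.
Step 4: Decrypt 'PGY' by shifting back 2:
  P -> N
  G -> E
  Y -> W
Step 5: 'PGY' decrypts to 'NEW'.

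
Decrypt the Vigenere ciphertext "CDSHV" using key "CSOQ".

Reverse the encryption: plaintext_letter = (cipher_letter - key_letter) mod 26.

Step 1: Extend key: CSOQC
Step 2: Decrypt each letter (c - k) mod 26:
  C(2) - C(2) = (2-2) mod 26 = 0 = A
  D(3) - S(18) = (3-18) mod 26 = 11 = L
  S(18) - O(14) = (18-14) mod 26 = 4 = E
  H(7) - Q(16) = (7-16) mod 26 = 17 = R
  V(21) - C(2) = (21-2) mod 26 = 19 = T
Plaintext: ALERT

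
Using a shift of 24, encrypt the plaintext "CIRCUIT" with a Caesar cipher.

Step 1: For each letter, shift forward by 24 positions (mod 26).
  C (position 2) -> position (2+24) mod 26 = 0 -> A
  I (position 8) -> position (8+24) mod 26 = 6 -> G
  R (position 17) -> position (17+24) mod 26 = 15 -> P
  C (position 2) -> position (2+24) mod 26 = 0 -> A
  U (position 20) -> position (20+24) mod 26 = 18 -> S
  I (position 8) -> position (8+24) mod 26 = 6 -> G
  T (position 19) -> position (19+24) mod 26 = 17 -> R
Result: AGPASGR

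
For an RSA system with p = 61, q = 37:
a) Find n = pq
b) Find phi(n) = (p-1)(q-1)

Step 1: n = p * q = 61 * 37 = 2257.
Step 2: phi(n) = (p-1)(q-1) = 60 * 36 = 2160.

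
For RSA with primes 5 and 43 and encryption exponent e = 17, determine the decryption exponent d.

Step 1: n = 5 * 43 = 215.
Step 2: phi(n) = 4 * 42 = 168.
Step 3: Find d such that 17 * d = 1 (mod 168).
Step 4: d = 17^(-1) mod 168 = 89.
Verification: 17 * 89 = 1513 = 9 * 168 + 1.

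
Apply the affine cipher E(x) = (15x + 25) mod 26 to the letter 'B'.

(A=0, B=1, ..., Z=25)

Step 1: Convert 'B' to number: x = 1.
Step 2: E(1) = (15 * 1 + 25) mod 26 = 40 mod 26 = 14.
Step 3: Convert 14 back to letter: O.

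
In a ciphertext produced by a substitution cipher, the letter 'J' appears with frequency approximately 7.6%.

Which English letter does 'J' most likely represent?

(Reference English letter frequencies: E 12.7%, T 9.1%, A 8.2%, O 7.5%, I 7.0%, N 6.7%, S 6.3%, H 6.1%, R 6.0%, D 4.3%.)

Step 1: The observed frequency is 7.6%.
Step 2: Compare with English frequencies:
  E: 12.7% (difference: 5.1%)
  T: 9.1% (difference: 1.5%)
  A: 8.2% (difference: 0.6%)
  O: 7.5% (difference: 0.1%) <-- closest
  I: 7.0% (difference: 0.6%)
  N: 6.7% (difference: 0.9%)
  S: 6.3% (difference: 1.3%)
  H: 6.1% (difference: 1.5%)
  R: 6.0% (difference: 1.6%)
  D: 4.3% (difference: 3.3%)
Step 3: 'J' most likely represents 'O' (frequency 7.5%).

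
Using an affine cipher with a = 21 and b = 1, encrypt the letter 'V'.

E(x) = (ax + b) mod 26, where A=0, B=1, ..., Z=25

Step 1: Convert 'V' to number: x = 21.
Step 2: E(21) = (21 * 21 + 1) mod 26 = 442 mod 26 = 0.
Step 3: Convert 0 back to letter: A.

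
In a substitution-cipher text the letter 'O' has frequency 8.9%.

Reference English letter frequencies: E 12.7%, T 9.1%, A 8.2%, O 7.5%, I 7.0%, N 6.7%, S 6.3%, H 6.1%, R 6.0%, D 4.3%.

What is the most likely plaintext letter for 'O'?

Step 1: The observed frequency is 8.9%.
Step 2: Compare with English frequencies:
  E: 12.7% (difference: 3.8%)
  T: 9.1% (difference: 0.2%) <-- closest
  A: 8.2% (difference: 0.7%)
  O: 7.5% (difference: 1.4%)
  I: 7.0% (difference: 1.9%)
  N: 6.7% (difference: 2.2%)
  S: 6.3% (difference: 2.6%)
  H: 6.1% (difference: 2.8%)
  R: 6.0% (difference: 2.9%)
  D: 4.3% (difference: 4.6%)
Step 3: 'O' most likely represents 'T' (frequency 9.1%).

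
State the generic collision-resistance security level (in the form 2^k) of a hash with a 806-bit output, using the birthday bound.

Step 1: The birthday paradox gives collision probability ~50% after sqrt(2^n) = 2^(n/2) hashes.
Step 2: For 806-bit output: 2^(806/2) = 2^403.
Step 3: Approximately 2^403 hash computations needed.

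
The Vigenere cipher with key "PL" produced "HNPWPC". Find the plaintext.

Step 1: Extend key: PLPLPL
Step 2: Decrypt each letter (c - k) mod 26:
  H(7) - P(15) = (7-15) mod 26 = 18 = S
  N(13) - L(11) = (13-11) mod 26 = 2 = C
  P(15) - P(15) = (15-15) mod 26 = 0 = A
  W(22) - L(11) = (22-11) mod 26 = 11 = L
  P(15) - P(15) = (15-15) mod 26 = 0 = A
  C(2) - L(11) = (2-11) mod 26 = 17 = R
Plaintext: SCALAR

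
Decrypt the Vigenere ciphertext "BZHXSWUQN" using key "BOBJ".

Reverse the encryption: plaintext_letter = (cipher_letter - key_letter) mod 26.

Step 1: Extend key: BOBJBOBJB
Step 2: Decrypt each letter (c - k) mod 26:
  B(1) - B(1) = (1-1) mod 26 = 0 = A
  Z(25) - O(14) = (25-14) mod 26 = 11 = L
  H(7) - B(1) = (7-1) mod 26 = 6 = G
  X(23) - J(9) = (23-9) mod 26 = 14 = O
  S(18) - B(1) = (18-1) mod 26 = 17 = R
  W(22) - O(14) = (22-14) mod 26 = 8 = I
  U(20) - B(1) = (20-1) mod 26 = 19 = T
  Q(16) - J(9) = (16-9) mod 26 = 7 = H
  N(13) - B(1) = (13-1) mod 26 = 12 = M
Plaintext: ALGORITHM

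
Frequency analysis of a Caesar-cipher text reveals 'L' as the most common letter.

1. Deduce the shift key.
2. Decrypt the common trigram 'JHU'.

Step 1: In English, 'E' is the most frequent letter (12.7%).
Step 2: The most frequent ciphertext letter is 'L' (position 11).
Step 3: Shift = (11 - 4) mod 26 = 7.
Step 4: Decrypt 'JHU' by shifting back 7:
  J -> C
  H -> A
  U -> N
Step 5: 'JHU' decrypts to 'CAN'.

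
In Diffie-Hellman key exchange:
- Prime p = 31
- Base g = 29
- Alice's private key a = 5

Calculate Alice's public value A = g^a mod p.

Step 1: A = g^a mod p = 29^5 mod 31.
  29^1 mod 31 = 29
  29^2 mod 31 = (29 * 29) mod 31 = 4
  29^3 mod 31 = (4 * 29) mod 31 = 23
  29^4 mod 31 = (23 * 29) mod 31 = 16
  29^5 mod 31 = (16 * 29) mod 31 = 30
Result: A = 30.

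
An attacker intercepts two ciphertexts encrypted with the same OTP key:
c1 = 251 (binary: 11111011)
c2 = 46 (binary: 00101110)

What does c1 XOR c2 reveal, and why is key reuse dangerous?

Step 1: c1 XOR c2 = (m1 XOR k) XOR (m2 XOR k).
Step 2: By XOR associativity/commutativity: = m1 XOR m2 XOR k XOR k = m1 XOR m2.
Step 3: 11111011 XOR 00101110 = 11010101 = 213.
Step 4: The key cancels out! An attacker learns m1 XOR m2 = 213, revealing the relationship between plaintexts.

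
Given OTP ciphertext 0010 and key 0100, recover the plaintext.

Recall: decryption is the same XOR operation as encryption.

Step 1: XOR ciphertext with key:
  Ciphertext: 0010
  Key:        0100
  XOR:        0110
Step 2: Plaintext = 0110 = 6 in decimal.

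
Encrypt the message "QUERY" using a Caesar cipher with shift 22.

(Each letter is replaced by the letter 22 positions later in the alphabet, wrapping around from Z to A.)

Step 1: For each letter, shift forward by 22 positions (mod 26).
  Q (position 16) -> position (16+22) mod 26 = 12 -> M
  U (position 20) -> position (20+22) mod 26 = 16 -> Q
  E (position 4) -> position (4+22) mod 26 = 0 -> A
  R (position 17) -> position (17+22) mod 26 = 13 -> N
  Y (position 24) -> position (24+22) mod 26 = 20 -> U
Result: MQANU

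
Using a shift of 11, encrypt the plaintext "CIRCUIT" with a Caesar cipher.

Step 1: For each letter, shift forward by 11 positions (mod 26).
  C (position 2) -> position (2+11) mod 26 = 13 -> N
  I (position 8) -> position (8+11) mod 26 = 19 -> T
  R (position 17) -> position (17+11) mod 26 = 2 -> C
  C (position 2) -> position (2+11) mod 26 = 13 -> N
  U (position 20) -> position (20+11) mod 26 = 5 -> F
  I (position 8) -> position (8+11) mod 26 = 19 -> T
  T (position 19) -> position (19+11) mod 26 = 4 -> E
Result: NTCNFTE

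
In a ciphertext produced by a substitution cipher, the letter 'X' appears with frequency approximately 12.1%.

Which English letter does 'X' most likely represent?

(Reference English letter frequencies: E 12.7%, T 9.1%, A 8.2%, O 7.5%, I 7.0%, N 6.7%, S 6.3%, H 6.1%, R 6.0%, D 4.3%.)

Step 1: The observed frequency is 12.1%.
Step 2: Compare with English frequencies:
  E: 12.7% (difference: 0.6%) <-- closest
  T: 9.1% (difference: 3.0%)
  A: 8.2% (difference: 3.9%)
  O: 7.5% (difference: 4.6%)
  I: 7.0% (difference: 5.1%)
  N: 6.7% (difference: 5.4%)
  S: 6.3% (difference: 5.8%)
  H: 6.1% (difference: 6.0%)
  R: 6.0% (difference: 6.1%)
  D: 4.3% (difference: 7.8%)
Step 3: 'X' most likely represents 'E' (frequency 12.7%).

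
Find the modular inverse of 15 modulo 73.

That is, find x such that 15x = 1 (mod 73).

Step 1: We need x such that 15 * x = 1 (mod 73).
Step 2: Using the extended Euclidean algorithm or trial:
  15 * 39 = 585 = 8 * 73 + 1.
Step 3: Since 585 mod 73 = 1, the inverse is x = 39.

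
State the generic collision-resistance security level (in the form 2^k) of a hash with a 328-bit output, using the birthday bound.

Step 1: The birthday paradox gives collision probability ~50% after sqrt(2^n) = 2^(n/2) hashes.
Step 2: For 328-bit output: 2^(328/2) = 2^164.
Step 3: Approximately 2^164 hash computations needed.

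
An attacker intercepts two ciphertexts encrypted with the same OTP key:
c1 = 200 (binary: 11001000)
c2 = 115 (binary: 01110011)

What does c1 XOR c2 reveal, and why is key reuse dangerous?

Step 1: c1 XOR c2 = (m1 XOR k) XOR (m2 XOR k).
Step 2: By XOR associativity/commutativity: = m1 XOR m2 XOR k XOR k = m1 XOR m2.
Step 3: 11001000 XOR 01110011 = 10111011 = 187.
Step 4: The key cancels out! An attacker learns m1 XOR m2 = 187, revealing the relationship between plaintexts.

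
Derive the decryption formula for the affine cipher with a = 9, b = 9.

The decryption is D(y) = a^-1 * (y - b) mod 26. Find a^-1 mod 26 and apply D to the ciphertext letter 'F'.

Step 1: Find a^-1, the modular inverse of 9 mod 26.
Step 2: We need 9 * a^-1 = 1 (mod 26).
Step 3: 9 * 3 = 27 = 1 * 26 + 1, so a^-1 = 3.
Step 4: D(y) = 3(y - 9) mod 26.
Step 5: Apply to 'F' (y = 5): D(5) = 3 * (5 - 9) mod 26 = 3 * -4 mod 26 = 14 -> 'O'.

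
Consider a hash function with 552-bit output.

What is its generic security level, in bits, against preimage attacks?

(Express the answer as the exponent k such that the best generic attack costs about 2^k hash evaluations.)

Step 1: The hash has a 552-bit output.
Step 2: Preimage resistance means: given a digest h(x), it should be infeasible to find any input that hashes to it.
With a 552-bit output there are 2^552 possible digests, so a generic brute-force preimage search costs about 2^552 evaluations.
Step 3: Security level = 552 bits.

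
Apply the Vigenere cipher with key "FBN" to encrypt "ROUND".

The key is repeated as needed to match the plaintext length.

Step 1: Repeat key to match plaintext length:
  Plaintext: ROUND
  Key:       FBNFB
Step 2: Encrypt each letter:
  R(17) + F(5) = (17+5) mod 26 = 22 = W
  O(14) + B(1) = (14+1) mod 26 = 15 = P
  U(20) + N(13) = (20+13) mod 26 = 7 = H
  N(13) + F(5) = (13+5) mod 26 = 18 = S
  D(3) + B(1) = (3+1) mod 26 = 4 = E
Ciphertext: WPHSE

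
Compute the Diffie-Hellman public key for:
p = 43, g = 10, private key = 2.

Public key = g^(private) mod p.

Step 1: A = g^a mod p = 10^2 mod 43.
  10^1 mod 43 = 10
  10^2 mod 43 = (10 * 10) mod 43 = 14
Result: A = 14.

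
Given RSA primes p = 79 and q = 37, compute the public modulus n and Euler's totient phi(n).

Step 1: n = p * q = 79 * 37 = 2923.
Step 2: phi(n) = (p-1)(q-1) = 78 * 36 = 2808.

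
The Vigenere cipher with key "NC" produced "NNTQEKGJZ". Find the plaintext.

Step 1: Extend key: NCNCNCNCN
Step 2: Decrypt each letter (c - k) mod 26:
  N(13) - N(13) = (13-13) mod 26 = 0 = A
  N(13) - C(2) = (13-2) mod 26 = 11 = L
  T(19) - N(13) = (19-13) mod 26 = 6 = G
  Q(16) - C(2) = (16-2) mod 26 = 14 = O
  E(4) - N(13) = (4-13) mod 26 = 17 = R
  K(10) - C(2) = (10-2) mod 26 = 8 = I
  G(6) - N(13) = (6-13) mod 26 = 19 = T
  J(9) - C(2) = (9-2) mod 26 = 7 = H
  Z(25) - N(13) = (25-13) mod 26 = 12 = M
Plaintext: ALGORITHM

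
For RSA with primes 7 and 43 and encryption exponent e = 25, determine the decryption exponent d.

Step 1: n = 7 * 43 = 301.
Step 2: phi(n) = 6 * 42 = 252.
Step 3: Find d such that 25 * d = 1 (mod 252).
Step 4: d = 25^(-1) mod 252 = 121.
Verification: 25 * 121 = 3025 = 12 * 252 + 1.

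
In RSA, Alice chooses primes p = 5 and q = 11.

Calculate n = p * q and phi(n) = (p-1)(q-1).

Step 1: n = p * q = 5 * 11 = 55.
Step 2: phi(n) = (p-1)(q-1) = 4 * 10 = 40.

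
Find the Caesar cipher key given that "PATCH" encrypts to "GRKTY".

Step 1: Compare first letters: P (position 15) -> G (position 6).
Step 2: Shift = (6 - 15) mod 26 = 17.
The shift value is 17.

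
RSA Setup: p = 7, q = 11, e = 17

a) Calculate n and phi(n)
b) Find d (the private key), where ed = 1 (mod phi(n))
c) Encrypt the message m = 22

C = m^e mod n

Step 1: n = 7 * 11 = 77.
Step 2: phi(n) = (7-1)(11-1) = 6 * 10 = 60.
Step 3: Find d = 17^(-1) mod 60 = 53.
  Verify: 17 * 53 = 901 = 1 (mod 60).
Step 4: C = 22^17 mod 77 = 22.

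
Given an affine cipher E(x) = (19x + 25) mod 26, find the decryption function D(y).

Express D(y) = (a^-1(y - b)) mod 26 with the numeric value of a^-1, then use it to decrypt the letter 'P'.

Step 1: Find a^-1, the modular inverse of 19 mod 26.
Step 2: We need 19 * a^-1 = 1 (mod 26).
Step 3: 19 * 11 = 209 = 8 * 26 + 1, so a^-1 = 11.
Step 4: D(y) = 11(y - 25) mod 26.
Step 5: Apply to 'P' (y = 15): D(15) = 11 * (15 - 25) mod 26 = 11 * -10 mod 26 = 20 -> 'U'.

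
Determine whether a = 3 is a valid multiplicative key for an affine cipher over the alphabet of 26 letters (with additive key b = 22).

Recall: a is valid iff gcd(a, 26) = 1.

Step 1: Compute gcd(3, 26).
Step 2: gcd(3, 26) = 1.
Since gcd = 1, 3 is coprime with 26, so it is a valid key.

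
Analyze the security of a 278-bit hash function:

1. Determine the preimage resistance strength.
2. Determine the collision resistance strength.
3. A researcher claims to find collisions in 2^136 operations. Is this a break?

Step 1: Preimage resistance requires brute-force of 2^278 operations.
Step 2: Collision resistance (birthday bound) = 2^(278/2) = 2^139.
Step 3: The claimed attack costs 2^136 operations.
Step 4: Since 2^136 < 2^139, the claimed attack beats the generic birthday bound, so collision resistance is broken.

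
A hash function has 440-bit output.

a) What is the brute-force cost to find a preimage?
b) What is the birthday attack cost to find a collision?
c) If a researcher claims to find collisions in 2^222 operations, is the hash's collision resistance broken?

Step 1: Preimage resistance requires brute-force of 2^440 operations.
Step 2: Collision resistance (birthday bound) = 2^(440/2) = 2^220.
Step 3: The claimed attack costs 2^222 operations.
Step 4: Since 2^222 >= 2^220, the claimed attack is no faster than the generic birthday attack, so this does not break collision resistance.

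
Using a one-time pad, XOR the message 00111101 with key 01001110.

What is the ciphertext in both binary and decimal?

Step 1: Write out the XOR operation bit by bit:
  Message: 00111101
  Key:     01001110
  XOR:     01110011
Step 2: Convert to decimal: 01110011 = 115.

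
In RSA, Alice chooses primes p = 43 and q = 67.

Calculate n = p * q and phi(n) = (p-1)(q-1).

Step 1: n = p * q = 43 * 67 = 2881.
Step 2: phi(n) = (p-1)(q-1) = 42 * 66 = 2772.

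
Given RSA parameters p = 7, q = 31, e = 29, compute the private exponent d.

Step 1: n = 7 * 31 = 217.
Step 2: phi(n) = 6 * 30 = 180.
Step 3: Find d such that 29 * d = 1 (mod 180).
Step 4: d = 29^(-1) mod 180 = 149.
Verification: 29 * 149 = 4321 = 24 * 180 + 1.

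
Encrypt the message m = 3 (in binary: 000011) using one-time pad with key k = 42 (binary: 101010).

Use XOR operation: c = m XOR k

Step 1: Write out the XOR operation bit by bit:
  Message: 000011
  Key:     101010
  XOR:     101001
Step 2: Convert to decimal: 101001 = 41.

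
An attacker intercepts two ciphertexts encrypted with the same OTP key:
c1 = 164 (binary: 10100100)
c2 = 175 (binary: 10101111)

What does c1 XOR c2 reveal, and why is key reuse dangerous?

Step 1: c1 XOR c2 = (m1 XOR k) XOR (m2 XOR k).
Step 2: By XOR associativity/commutativity: = m1 XOR m2 XOR k XOR k = m1 XOR m2.
Step 3: 10100100 XOR 10101111 = 00001011 = 11.
Step 4: The key cancels out! An attacker learns m1 XOR m2 = 11, revealing the relationship between plaintexts.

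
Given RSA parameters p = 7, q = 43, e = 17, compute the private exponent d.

Step 1: n = 7 * 43 = 301.
Step 2: phi(n) = 6 * 42 = 252.
Step 3: Find d such that 17 * d = 1 (mod 252).
Step 4: d = 17^(-1) mod 252 = 89.
Verification: 17 * 89 = 1513 = 6 * 252 + 1.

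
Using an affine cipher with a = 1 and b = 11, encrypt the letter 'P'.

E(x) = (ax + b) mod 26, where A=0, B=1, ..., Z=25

Step 1: Convert 'P' to number: x = 15.
Step 2: E(15) = (1 * 15 + 11) mod 26 = 26 mod 26 = 0.
Step 3: Convert 0 back to letter: A.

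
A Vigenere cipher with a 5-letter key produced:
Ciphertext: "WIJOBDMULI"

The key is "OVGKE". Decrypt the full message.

Step 1: Key 'OVGKE' has length 5. Extended key: OVGKEOVGKE
Step 2: Decrypt each position:
  W(22) - O(14) = 8 = I
  I(8) - V(21) = 13 = N
  J(9) - G(6) = 3 = D
  O(14) - K(10) = 4 = E
  B(1) - E(4) = 23 = X
  D(3) - O(14) = 15 = P
  M(12) - V(21) = 17 = R
  U(20) - G(6) = 14 = O
  L(11) - K(10) = 1 = B
  I(8) - E(4) = 4 = E
Plaintext: INDEXPROBE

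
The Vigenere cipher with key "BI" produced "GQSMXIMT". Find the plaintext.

Step 1: Extend key: BIBIBIBI
Step 2: Decrypt each letter (c - k) mod 26:
  G(6) - B(1) = (6-1) mod 26 = 5 = F
  Q(16) - I(8) = (16-8) mod 26 = 8 = I
  S(18) - B(1) = (18-1) mod 26 = 17 = R
  M(12) - I(8) = (12-8) mod 26 = 4 = E
  X(23) - B(1) = (23-1) mod 26 = 22 = W
  I(8) - I(8) = (8-8) mod 26 = 0 = A
  M(12) - B(1) = (12-1) mod 26 = 11 = L
  T(19) - I(8) = (19-8) mod 26 = 11 = L
Plaintext: FIREWALL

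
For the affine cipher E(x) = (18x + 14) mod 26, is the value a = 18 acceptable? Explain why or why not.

Step 1: Compute gcd(18, 26).
Step 2: gcd(18, 26) = 2.
Since gcd = 2 != 1, 18 shares a common factor with 26, so it cannot be used.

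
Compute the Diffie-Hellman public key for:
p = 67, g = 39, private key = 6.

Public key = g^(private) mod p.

Step 1: A = g^a mod p = 39^6 mod 67.
  39^1 mod 67 = 39
  39^2 mod 67 = (39 * 39) mod 67 = 47
  39^3 mod 67 = (47 * 39) mod 67 = 24
  39^4 mod 67 = (24 * 39) mod 67 = 65
  39^5 mod 67 = (65 * 39) mod 67 = 56
  39^6 mod 67 = (56 * 39) mod 67 = 40
Result: A = 40.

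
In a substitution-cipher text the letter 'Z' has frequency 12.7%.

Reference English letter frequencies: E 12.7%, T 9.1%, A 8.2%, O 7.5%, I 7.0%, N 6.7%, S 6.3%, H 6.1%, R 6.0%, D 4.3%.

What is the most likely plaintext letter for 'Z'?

Step 1: The observed frequency is 12.7%.
Step 2: Compare with English frequencies:
  E: 12.7% (difference: 0.0%) <-- closest
  T: 9.1% (difference: 3.6%)
  A: 8.2% (difference: 4.5%)
  O: 7.5% (difference: 5.2%)
  I: 7.0% (difference: 5.7%)
  N: 6.7% (difference: 6.0%)
  S: 6.3% (difference: 6.4%)
  H: 6.1% (difference: 6.6%)
  R: 6.0% (difference: 6.7%)
  D: 4.3% (difference: 8.4%)
Step 3: 'Z' most likely represents 'E' (frequency 12.7%).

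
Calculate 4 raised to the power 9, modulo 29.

Step 1: Compute 4^9 mod 29 step by step, reducing modulo 29 at each step.
  4^1 mod 29 = 4
  4^2 mod 29 = (4 * 4) mod 29 = 16
  4^3 mod 29 = (16 * 4) mod 29 = 6
  4^4 mod 29 = (6 * 4) mod 29 = 24
  4^5 mod 29 = (24 * 4) mod 29 = 9
  4^6 mod 29 = (9 * 4) mod 29 = 7
  4^7 mod 29 = (7 * 4) mod 29 = 28
  4^8 mod 29 = (28 * 4) mod 29 = 25
  4^9 mod 29 = (25 * 4) mod 29 = 13
Step 2: Result = 13.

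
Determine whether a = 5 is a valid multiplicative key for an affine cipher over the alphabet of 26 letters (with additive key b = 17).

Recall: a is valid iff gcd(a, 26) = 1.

Step 1: Compute gcd(5, 26).
Step 2: gcd(5, 26) = 1.
Since gcd = 1, 5 is coprime with 26, so it is a valid key.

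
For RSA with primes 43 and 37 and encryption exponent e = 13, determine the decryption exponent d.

Step 1: n = 43 * 37 = 1591.
Step 2: phi(n) = 42 * 36 = 1512.
Step 3: Find d such that 13 * d = 1 (mod 1512).
Step 4: d = 13^(-1) mod 1512 = 349.
Verification: 13 * 349 = 4537 = 3 * 1512 + 1.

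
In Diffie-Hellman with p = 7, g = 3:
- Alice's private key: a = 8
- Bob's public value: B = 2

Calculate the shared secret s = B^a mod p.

Step 1: s = B^a mod p = 2^8 mod 7.
  2^1 mod 7 = 2
  2^2 mod 7 = (2 * 2) mod 7 = 4
  2^3 mod 7 = (4 * 2) mod 7 = 1
  2^4 mod 7 = (1 * 2) mod 7 = 2
  2^5 mod 7 = (2 * 2) mod 7 = 4
  2^6 mod 7 = (4 * 2) mod 7 = 1
  2^7 mod 7 = (1 * 2) mod 7 = 2
  2^8 mod 7 = (2 * 2) mod 7 = 4
Result: shared secret = 4.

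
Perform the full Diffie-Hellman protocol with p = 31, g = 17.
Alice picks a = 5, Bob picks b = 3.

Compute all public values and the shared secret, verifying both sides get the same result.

Step 1: A = g^a mod p = 17^5 mod 31 = 26.
Step 2: B = g^b mod p = 17^3 mod 31 = 15.
Step 3: Alice computes s = B^a mod p = 15^5 mod 31 = 30.
Step 4: Bob computes s = A^b mod p = 26^3 mod 31 = 30.
Both sides agree: shared secret = 30.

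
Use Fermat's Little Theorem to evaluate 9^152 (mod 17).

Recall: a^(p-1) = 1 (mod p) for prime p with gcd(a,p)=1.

Step 1: Since 17 is prime, by Fermat's Little Theorem: 9^16 = 1 (mod 17).
Step 2: Reduce exponent: 152 mod 16 = 8.
Step 3: So 9^152 = 9^8 (mod 17).
Step 4: 9^8 mod 17 = 1.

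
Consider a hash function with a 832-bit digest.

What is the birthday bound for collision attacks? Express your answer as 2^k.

Step 1: The birthday paradox gives collision probability ~50% after sqrt(2^n) = 2^(n/2) hashes.
Step 2: For 832-bit output: 2^(832/2) = 2^416.
Step 3: Approximately 2^416 hash computations needed.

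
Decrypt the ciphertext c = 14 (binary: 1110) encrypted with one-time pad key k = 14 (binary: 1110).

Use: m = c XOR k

Step 1: XOR ciphertext with key:
  Ciphertext: 1110
  Key:        1110
  XOR:        0000
Step 2: Plaintext = 0000 = 0 in decimal.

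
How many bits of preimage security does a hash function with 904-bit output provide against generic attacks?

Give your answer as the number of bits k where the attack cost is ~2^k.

Step 1: The hash has a 904-bit output.
Step 2: Preimage resistance means: given a digest h(x), it should be infeasible to find any input that hashes to it.
With a 904-bit output there are 2^904 possible digests, so a generic brute-force preimage search costs about 2^904 evaluations.
Step 3: Security level = 904 bits.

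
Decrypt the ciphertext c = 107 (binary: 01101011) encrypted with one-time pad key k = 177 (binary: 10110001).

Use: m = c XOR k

Step 1: XOR ciphertext with key:
  Ciphertext: 01101011
  Key:        10110001
  XOR:        11011010
Step 2: Plaintext = 11011010 = 218 in decimal.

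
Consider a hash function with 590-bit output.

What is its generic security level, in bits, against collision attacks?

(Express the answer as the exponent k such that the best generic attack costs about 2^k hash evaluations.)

Step 1: The hash has a 590-bit output.
Step 2: Collision resistance means it should be infeasible to find any x != y with h(x) = h(y).
By the birthday bound, a generic collision search succeeds after about sqrt(2^590) = 2^(590/2) = 2^295 evaluations.
Step 3: Security level = 295 bits.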